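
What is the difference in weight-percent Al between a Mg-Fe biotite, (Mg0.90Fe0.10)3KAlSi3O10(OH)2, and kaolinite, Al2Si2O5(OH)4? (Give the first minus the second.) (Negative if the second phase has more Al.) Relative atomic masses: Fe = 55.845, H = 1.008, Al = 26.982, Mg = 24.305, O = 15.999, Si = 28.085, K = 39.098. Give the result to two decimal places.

Al in (Mg0.90Fe0.10)3KAlSi3O10(OH)2: molar mass 426.716 g/mol; 1×26.982 = 26.982 g → 6.32 wt%.
Al in Al2Si2O5(OH)4: molar mass 258.157 g/mol; 2×26.982 = 53.964 g → 20.90 wt%.
Difference = 6.32 − 20.90 = -14.58 percentage points.

-14.58 percentage points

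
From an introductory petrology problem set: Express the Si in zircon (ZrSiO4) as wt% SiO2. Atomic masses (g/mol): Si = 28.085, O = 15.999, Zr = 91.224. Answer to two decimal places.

Formula mass = 183.305 g/mol.
1 Si → 1.0000 mol SiO2 per formula unit; M(SiO2) = 60.083, so SiO2 mass = 60.083 g.
60.083/183.305 × 100 = 32.78 wt%.

32.78 wt%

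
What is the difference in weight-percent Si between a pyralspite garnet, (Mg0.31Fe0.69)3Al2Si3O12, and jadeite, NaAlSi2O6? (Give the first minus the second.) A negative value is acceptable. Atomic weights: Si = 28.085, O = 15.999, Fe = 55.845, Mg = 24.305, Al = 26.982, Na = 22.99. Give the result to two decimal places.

-9.80 percentage points

Si in (Mg0.31Fe0.69)3Al2Si3O12: molar mass 468.410 g/mol; 3×28.085 = 84.255 g → 17.99 wt%.
Si in NaAlSi2O6: molar mass 202.136 g/mol; 2×28.085 = 56.170 g → 27.79 wt%.
Difference = 17.99 − 27.79 = -9.80 percentage points.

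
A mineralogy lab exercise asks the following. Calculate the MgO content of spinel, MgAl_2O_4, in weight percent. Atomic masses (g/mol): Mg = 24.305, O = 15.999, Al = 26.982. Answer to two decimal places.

28.33 wt%

M(MgAl_2O_4) = 142.265 g/mol; M(MgO) = 40.304 g/mol.
Moles MgO per formula unit = 1 Mg ÷ 1 = 1.0000.
MgO fraction = (1.0000 × 40.304) / 142.265 = 40.304/142.265 = 0.2833.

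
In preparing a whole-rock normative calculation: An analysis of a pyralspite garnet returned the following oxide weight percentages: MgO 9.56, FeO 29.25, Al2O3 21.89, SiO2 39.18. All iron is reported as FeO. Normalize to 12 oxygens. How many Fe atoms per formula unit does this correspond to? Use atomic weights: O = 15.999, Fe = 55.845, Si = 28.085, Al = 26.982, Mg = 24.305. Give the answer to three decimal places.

MgO: 9.56/40.304 = 0.23720 mol → 0.23720 mol Mg, 0.23720 mol O.
FeO: 29.25/71.844 = 0.40713 mol → 0.40713 mol Fe, 0.40713 mol O.
Al2O3: 21.89/101.961 = 0.21469 mol → 0.42938 mol Al, 0.64407 mol O.
SiO2: 39.18/60.083 = 0.65210 mol → 0.65210 mol Si, 1.30420 mol O.
Total oxygen = 2.59260 mol. Normalization factor = 12/2.59260 = 4.62856.
Fe per 12 O = 0.40713 × 4.62856 = 1.884.

1.884 Fe apfu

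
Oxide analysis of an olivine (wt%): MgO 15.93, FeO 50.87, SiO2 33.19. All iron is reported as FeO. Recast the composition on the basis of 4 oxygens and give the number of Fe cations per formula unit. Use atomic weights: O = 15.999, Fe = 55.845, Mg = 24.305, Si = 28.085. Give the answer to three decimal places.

MgO: 15.93/40.304 = 0.39525 mol → 0.39525 mol Mg, 0.39525 mol O.
FeO: 50.87/71.844 = 0.70806 mol → 0.70806 mol Fe, 0.70806 mol O.
SiO2: 33.19/60.083 = 0.55240 mol → 0.55240 mol Si, 1.10480 mol O.
Total oxygen = 2.20811 mol. Normalization factor = 4/2.20811 = 1.81150.
Fe per 4 O = 0.70806 × 1.81150 = 1.283.

1.283 Fe apfu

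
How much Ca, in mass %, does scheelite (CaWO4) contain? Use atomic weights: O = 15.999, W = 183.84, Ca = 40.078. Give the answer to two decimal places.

13.92 mass %

Formula mass = 1×40.078 + 1×183.84 + 4×15.999 = 287.914 g/mol, of which 40.078 g is Ca.
So Ca makes up 40.078/287.914 = 0.1392 of the mass, i.e. 13.92%.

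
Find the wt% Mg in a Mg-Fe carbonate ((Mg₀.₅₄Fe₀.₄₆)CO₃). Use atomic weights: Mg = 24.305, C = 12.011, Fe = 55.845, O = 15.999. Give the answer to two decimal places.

13.28 weight percent

Molar mass of (Mg₀.₅₄Fe₀.₄₆)CO₃: 0.54·24.305 + 0.46·55.845 + 1·12.011 + 3·15.999 = 98.821 g/mol.
Mass of Mg per formula unit: 0.54 × 24.305 = 13.125 g.
Weight fraction Mg = 13.125 / 98.821 = 0.1328.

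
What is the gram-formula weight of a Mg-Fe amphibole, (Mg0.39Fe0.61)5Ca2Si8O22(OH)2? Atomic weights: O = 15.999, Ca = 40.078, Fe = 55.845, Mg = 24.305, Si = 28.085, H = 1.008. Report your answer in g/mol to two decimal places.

The formula mass is the sum 1.95×24.305 + 3.05×55.845 + 2×40.078 + 8×28.085 + 24×15.999 + 2×1.008.

908.55 g/mol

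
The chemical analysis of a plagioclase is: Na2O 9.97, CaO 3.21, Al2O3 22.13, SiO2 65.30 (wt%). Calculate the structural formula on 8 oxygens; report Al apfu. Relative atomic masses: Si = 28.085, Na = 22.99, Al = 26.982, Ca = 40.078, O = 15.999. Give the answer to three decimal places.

1.141 Al apfu

9.97 wt% Na2O ÷ 61.979 g/mol = 0.16086 mol, giving 0.32172 Na and 0.16086 O.
3.21 wt% CaO ÷ 56.077 g/mol = 0.05724 mol, giving 0.05724 Ca and 0.05724 O.
22.13 wt% Al2O3 ÷ 101.961 g/mol = 0.21704 mol, giving 0.43408 Al and 0.65112 O.
65.30 wt% SiO2 ÷ 60.083 g/mol = 1.08683 mol, giving 1.08683 Si and 2.17366 O.
Oxygen sums to 3.04288; scaling by 8/3.04288 = 2.62909 puts the formula on 8 O.
Al: 0.43408 × 2.62909 = 1.141 atoms per formula unit.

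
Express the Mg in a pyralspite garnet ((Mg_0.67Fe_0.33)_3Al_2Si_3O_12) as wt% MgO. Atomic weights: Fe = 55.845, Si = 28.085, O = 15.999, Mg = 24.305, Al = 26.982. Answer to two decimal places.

18.65 wt%

Molar mass of (Mg_0.67Fe_0.33)_3Al_2Si_3O_12 = 2.01×24.305 + 0.99×55.845 + 2×26.982 + 3×28.085 + 12×15.999 = 434.347 g/mol.
Each formula unit contains 2.01 Mg, equivalent to 2.01/1 = 2.0100 mol MgO.
M(MgO) = 1×24.305 + 1×15.999 = 40.304 g/mol.
Mass of MgO per formula unit = 2.0100 × 40.304 = 81.011 g.
MgO wt% = 81.011 / 434.347 × 100 = 18.65%.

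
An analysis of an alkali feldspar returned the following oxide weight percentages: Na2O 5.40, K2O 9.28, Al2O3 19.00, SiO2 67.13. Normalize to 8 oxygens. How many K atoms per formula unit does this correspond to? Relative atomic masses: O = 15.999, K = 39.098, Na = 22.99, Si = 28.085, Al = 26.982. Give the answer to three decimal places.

0.529 K apfu

Na2O: 5.40/61.979 = 0.08713 mol → 0.17426 mol Na, 0.08713 mol O.
K2O: 9.28/94.195 = 0.09852 mol → 0.19704 mol K, 0.09852 mol O.
Al2O3: 19.00/101.961 = 0.18635 mol → 0.37270 mol Al, 0.55905 mol O.
SiO2: 67.13/60.083 = 1.11729 mol → 1.11729 mol Si, 2.23458 mol O.
Total oxygen = 2.97928 mol. Normalization factor = 8/2.97928 = 2.68521.
K per 8 O = 0.19704 × 2.68521 = 0.529.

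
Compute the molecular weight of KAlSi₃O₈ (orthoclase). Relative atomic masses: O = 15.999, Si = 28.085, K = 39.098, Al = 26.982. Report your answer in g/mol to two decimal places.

The formula mass is the sum 1·39.098 + 1·26.982 + 3·28.085 + 8·15.999.

278.33 g/mol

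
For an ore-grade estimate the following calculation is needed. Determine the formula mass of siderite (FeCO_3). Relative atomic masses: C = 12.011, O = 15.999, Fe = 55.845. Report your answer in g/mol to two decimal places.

115.85 g/mol

M = 1·55.845 + 1·12.011 + 3·15.999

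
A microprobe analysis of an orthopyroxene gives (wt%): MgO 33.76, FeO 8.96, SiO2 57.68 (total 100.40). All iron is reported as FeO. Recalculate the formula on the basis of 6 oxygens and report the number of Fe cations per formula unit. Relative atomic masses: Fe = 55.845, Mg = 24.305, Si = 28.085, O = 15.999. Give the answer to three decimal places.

0.260 Fe apfu

33.76 wt% MgO ÷ 40.304 g/mol = 0.83763 mol, giving 0.83763 Mg and 0.83763 O.
8.96 wt% FeO ÷ 71.844 g/mol = 0.12471 mol, giving 0.12471 Fe and 0.12471 O.
57.68 wt% SiO2 ÷ 60.083 g/mol = 0.96001 mol, giving 0.96001 Si and 1.92002 O.
Oxygen sums to 2.88236; scaling by 6/2.88236 = 2.08163 puts the formula on 6 O.
Fe: 0.12471 × 2.08163 = 0.260 atoms per formula unit.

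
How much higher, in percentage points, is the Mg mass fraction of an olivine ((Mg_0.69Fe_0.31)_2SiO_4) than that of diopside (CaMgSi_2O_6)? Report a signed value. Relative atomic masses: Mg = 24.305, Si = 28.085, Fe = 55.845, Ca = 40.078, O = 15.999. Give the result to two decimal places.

9.71 percentage points

M((Mg_0.69Fe_0.31)_2SiO_4) = 160.246 g/mol, so wt% Mg = 33.541/160.246 × 100 = 20.93%.
M(CaMgSi_2O_6) = 216.547 g/mol, so wt% Mg = 24.305/216.547 × 100 = 11.22%.
20.93 − 11.22 = 9.71 pp.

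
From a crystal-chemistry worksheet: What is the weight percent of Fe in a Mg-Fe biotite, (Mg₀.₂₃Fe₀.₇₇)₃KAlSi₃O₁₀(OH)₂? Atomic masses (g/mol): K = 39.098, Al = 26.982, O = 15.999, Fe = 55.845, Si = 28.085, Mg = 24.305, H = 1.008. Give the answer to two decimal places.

Molar mass of (Mg₀.₂₃Fe₀.₇₇)₃KAlSi₃O₁₀(OH)₂: 0.69×24.305 + 2.31×55.845 + 1×39.098 + 1×26.982 + 3×28.085 + 12×15.999 + 2×1.008 = 490.111 g/mol.
Mass of Fe per formula unit: 2.31 × 55.845 = 129.002 g.
Weight fraction Fe = 129.002 / 490.111 = 0.2632.

26.32 mass %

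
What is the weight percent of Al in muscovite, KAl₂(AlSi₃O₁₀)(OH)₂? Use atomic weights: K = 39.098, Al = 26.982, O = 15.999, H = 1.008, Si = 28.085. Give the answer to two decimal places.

Formula mass = 1×39.098 + 3×26.982 + 3×28.085 + 12×15.999 + 2×1.008 = 398.303 g/mol, of which 80.946 g is Al.
So Al makes up 80.946/398.303 = 0.2032 of the mass, i.e. 20.32%.

20.32 mass %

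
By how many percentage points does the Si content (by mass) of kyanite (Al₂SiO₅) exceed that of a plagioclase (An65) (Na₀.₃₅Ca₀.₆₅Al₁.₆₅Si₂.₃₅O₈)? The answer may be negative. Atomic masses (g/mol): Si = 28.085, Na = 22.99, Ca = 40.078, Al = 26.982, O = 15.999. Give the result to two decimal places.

M(Al₂SiO₅) = 162.044 g/mol, so wt% Si = 28.085/162.044 × 100 = 17.33%.
M(Na₀.₃₅Ca₀.₆₅Al₁.₆₅Si₂.₃₅O₈) = 272.609 g/mol, so wt% Si = 66.000/272.609 × 100 = 24.21%.
17.33 − 24.21 = -6.88 pp.

-6.88 percentage points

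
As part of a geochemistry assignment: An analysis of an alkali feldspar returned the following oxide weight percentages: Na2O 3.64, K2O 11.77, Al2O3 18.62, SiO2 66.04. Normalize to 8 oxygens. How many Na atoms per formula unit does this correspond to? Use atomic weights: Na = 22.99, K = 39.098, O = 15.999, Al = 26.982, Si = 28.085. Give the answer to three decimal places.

Na2O (M=61.979): mol = 0.05873; Na = 0.11746, O = 0.05873.
K2O (M=94.195): mol = 0.12495; K = 0.24990, O = 0.12495.
Al2O3 (M=101.961): mol = 0.18262; Al = 0.36524, O = 0.54786.
SiO2 (M=60.083): mol = 1.09915; Si = 1.09915, O = 2.19830.
ΣO = 2.92984; factor = 8/ΣO = 2.73052.
Na apfu = 0.11746 × 2.73052 = 0.321.

0.321 Na apfu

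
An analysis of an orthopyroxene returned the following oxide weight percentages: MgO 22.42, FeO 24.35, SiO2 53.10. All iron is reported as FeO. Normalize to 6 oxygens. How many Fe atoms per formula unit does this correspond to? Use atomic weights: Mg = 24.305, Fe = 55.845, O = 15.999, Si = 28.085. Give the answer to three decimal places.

0.764 Fe apfu

22.42 wt% MgO ÷ 40.304 g/mol = 0.55627 mol, giving 0.55627 Mg and 0.55627 O.
24.35 wt% FeO ÷ 71.844 g/mol = 0.33893 mol, giving 0.33893 Fe and 0.33893 O.
53.10 wt% SiO2 ÷ 60.083 g/mol = 0.88378 mol, giving 0.88378 Si and 1.76756 O.
Oxygen sums to 2.66276; scaling by 6/2.66276 = 2.25330 puts the formula on 6 O.
Fe: 0.33893 × 2.25330 = 0.764 atoms per formula unit.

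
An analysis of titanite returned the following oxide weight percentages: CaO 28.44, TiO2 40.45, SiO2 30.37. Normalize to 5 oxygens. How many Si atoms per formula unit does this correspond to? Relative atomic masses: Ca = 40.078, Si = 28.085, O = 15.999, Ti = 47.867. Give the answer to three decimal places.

0.999 Si apfu

CaO: 28.44/56.077 = 0.50716 mol → 0.50716 mol Ca, 0.50716 mol O.
TiO2: 40.45/79.865 = 0.50648 mol → 0.50648 mol Ti, 1.01296 mol O.
SiO2: 30.37/60.083 = 0.50547 mol → 0.50547 mol Si, 1.01094 mol O.
Total oxygen = 2.53106 mol. Normalization factor = 5/2.53106 = 1.97546.
Si per 5 O = 0.50547 × 1.97546 = 0.999.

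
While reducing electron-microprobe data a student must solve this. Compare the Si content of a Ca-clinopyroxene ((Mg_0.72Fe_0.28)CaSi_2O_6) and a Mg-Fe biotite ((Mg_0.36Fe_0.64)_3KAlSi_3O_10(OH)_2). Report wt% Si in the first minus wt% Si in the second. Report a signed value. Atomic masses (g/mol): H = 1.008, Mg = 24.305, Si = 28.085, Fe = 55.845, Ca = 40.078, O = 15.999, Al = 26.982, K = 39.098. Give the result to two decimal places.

7.29 percentage points

M((Mg_0.72Fe_0.28)CaSi_2O_6) = 225.378 g/mol, so wt% Si = 56.170/225.378 × 100 = 24.92%.
M((Mg_0.36Fe_0.64)_3KAlSi_3O_10(OH)_2) = 477.811 g/mol, so wt% Si = 84.255/477.811 × 100 = 17.63%.
24.92 − 17.63 = 7.29 pp.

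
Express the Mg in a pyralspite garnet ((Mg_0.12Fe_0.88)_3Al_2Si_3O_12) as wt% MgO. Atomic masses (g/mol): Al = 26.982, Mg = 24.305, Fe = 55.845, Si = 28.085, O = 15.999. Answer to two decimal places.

2.98 wt%

Molar mass of (Mg_0.12Fe_0.88)_3Al_2Si_3O_12 = 0.36·24.305 + 2.64·55.845 + 2·26.982 + 3·28.085 + 12·15.999 = 486.388 g/mol.
Each formula unit contains 0.36 Mg, equivalent to 0.36/1 = 0.3600 mol MgO.
M(MgO) = 1×24.305 + 1×15.999 = 40.304 g/mol.
Mass of MgO per formula unit = 0.3600 × 40.304 = 14.509 g.
MgO wt% = 14.509 / 486.388 × 100 = 2.98%.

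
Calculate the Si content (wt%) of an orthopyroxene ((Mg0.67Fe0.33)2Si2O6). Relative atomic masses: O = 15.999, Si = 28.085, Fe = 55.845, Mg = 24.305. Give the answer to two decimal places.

Formula mass = 1.34·24.305 + 0.66·55.845 + 2·28.085 + 6·15.999 = 221.590 g/mol, of which 56.170 g is Si.
So Si makes up 56.170/221.590 = 0.2535 of the mass, i.e. 25.35%.

25.35 wt%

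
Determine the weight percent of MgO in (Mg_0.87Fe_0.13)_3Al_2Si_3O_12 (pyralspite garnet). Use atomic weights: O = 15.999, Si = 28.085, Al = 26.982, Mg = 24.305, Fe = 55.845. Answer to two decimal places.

25.32 wt%

Molar mass of (Mg_0.87Fe_0.13)_3Al_2Si_3O_12 = 2.61×24.305 + 0.39×55.845 + 2×26.982 + 3×28.085 + 12×15.999 = 415.423 g/mol.
Each formula unit contains 2.61 Mg, equivalent to 2.61/1 = 2.6100 mol MgO.
M(MgO) = 1×24.305 + 1×15.999 = 40.304 g/mol.
Mass of MgO per formula unit = 2.6100 × 40.304 = 105.193 g.
MgO wt% = 105.193 / 415.423 × 100 = 25.32%.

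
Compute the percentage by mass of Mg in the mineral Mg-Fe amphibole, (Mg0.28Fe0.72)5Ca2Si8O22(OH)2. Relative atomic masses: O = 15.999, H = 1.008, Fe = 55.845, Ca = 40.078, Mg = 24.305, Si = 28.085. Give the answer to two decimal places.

M((Mg0.28Fe0.72)5Ca2Si8O22(OH)2) = 925.897 g/mol.
Mg contributes 1.40 × 24.305 = 34.027 g per mole.
34.027/925.897 = 0.0368 → 3.68%.

3.68 weight percent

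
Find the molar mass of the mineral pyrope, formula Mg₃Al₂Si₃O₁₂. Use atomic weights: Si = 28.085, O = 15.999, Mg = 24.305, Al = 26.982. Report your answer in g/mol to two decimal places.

403.12 g/mol

The formula mass is the sum 3*24.305 + 2*26.982 + 3*28.085 + 12*15.999.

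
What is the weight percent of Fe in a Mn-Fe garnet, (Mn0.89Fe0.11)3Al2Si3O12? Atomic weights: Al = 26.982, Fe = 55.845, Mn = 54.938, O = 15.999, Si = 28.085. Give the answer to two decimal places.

Formula mass = 2.67×54.938 + 0.33×55.845 + 2×26.982 + 3×28.085 + 12×15.999 = 495.320 g/mol, of which 18.429 g is Fe.
So Fe makes up 18.429/495.320 = 0.0372 of the mass, i.e. 3.72%.

3.72 wt%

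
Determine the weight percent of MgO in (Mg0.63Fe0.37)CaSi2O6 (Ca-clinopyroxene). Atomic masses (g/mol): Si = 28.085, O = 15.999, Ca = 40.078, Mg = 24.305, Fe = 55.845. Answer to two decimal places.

11.13 wt%

M((Mg0.63Fe0.37)CaSi2O6) = 228.217 g/mol; M(MgO) = 40.304 g/mol.
Moles MgO per formula unit = 0.63 Mg ÷ 1 = 0.6300.
MgO fraction = (0.6300 × 40.304) / 228.217 = 25.392/228.217 = 0.1113.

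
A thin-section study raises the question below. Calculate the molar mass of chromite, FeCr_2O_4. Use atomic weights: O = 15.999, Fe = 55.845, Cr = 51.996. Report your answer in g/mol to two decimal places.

223.83 g/mol

The formula mass is the sum 1×55.845 + 2×51.996 + 4×15.999.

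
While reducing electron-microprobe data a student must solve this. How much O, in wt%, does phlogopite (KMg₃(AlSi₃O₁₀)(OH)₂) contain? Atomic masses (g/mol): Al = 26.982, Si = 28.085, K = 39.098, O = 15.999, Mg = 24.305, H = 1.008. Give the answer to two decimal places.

46.01 wt%

Molar mass of KMg₃(AlSi₃O₁₀)(OH)₂: 1*39.098 + 3*24.305 + 1*26.982 + 3*28.085 + 12*15.999 + 2*1.008 = 417.254 g/mol.
Mass of O per formula unit: 12 × 15.999 = 191.988 g.
Weight fraction O = 191.988 / 417.254 = 0.4601.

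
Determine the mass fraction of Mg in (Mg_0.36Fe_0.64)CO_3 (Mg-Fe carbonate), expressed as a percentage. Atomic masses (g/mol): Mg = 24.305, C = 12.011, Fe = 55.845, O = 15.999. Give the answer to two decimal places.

M((Mg_0.36Fe_0.64)CO_3) = 104.499 g/mol.
Mg contributes 0.36 × 24.305 = 8.750 g per mole.
8.750/104.499 = 0.0837 → 8.37%.

8.37 wt%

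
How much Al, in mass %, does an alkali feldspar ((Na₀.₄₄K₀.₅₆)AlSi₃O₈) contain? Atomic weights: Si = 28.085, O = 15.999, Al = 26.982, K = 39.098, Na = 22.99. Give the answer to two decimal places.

9.95 mass %

Molar mass of (Na₀.₄₄K₀.₅₆)AlSi₃O₈: 0.44×22.99 + 0.56×39.098 + 1×26.982 + 3×28.085 + 8×15.999 = 271.239 g/mol.
Mass of Al per formula unit: 1 × 26.982 = 26.982 g.
Weight fraction Al = 26.982 / 271.239 = 0.0995.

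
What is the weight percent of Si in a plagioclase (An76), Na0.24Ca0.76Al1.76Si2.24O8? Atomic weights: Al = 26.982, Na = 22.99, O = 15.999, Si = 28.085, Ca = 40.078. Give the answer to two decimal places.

22.93 mass %

M(Na0.24Ca0.76Al1.76Si2.24O8) = 274.368 g/mol.
Si contributes 2.24 × 28.085 = 62.910 g per mole.
62.910/274.368 = 0.2293 → 22.93%.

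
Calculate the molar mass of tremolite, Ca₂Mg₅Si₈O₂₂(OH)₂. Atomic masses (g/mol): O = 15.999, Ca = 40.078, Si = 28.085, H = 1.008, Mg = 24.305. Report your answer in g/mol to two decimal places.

M = 2*40.078 + 5*24.305 + 8*28.085 + 24*15.999 + 2*1.008

812.35 g/mol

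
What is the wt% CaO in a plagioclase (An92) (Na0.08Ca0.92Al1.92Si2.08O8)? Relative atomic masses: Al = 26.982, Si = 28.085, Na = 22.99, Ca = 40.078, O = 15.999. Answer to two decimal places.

18.63 wt%

Formula mass = 276.925 g/mol.
0.92 Ca → 0.9200 mol CaO per formula unit; M(CaO) = 56.077, so CaO mass = 51.591 g.
51.591/276.925 × 100 = 18.63 wt%.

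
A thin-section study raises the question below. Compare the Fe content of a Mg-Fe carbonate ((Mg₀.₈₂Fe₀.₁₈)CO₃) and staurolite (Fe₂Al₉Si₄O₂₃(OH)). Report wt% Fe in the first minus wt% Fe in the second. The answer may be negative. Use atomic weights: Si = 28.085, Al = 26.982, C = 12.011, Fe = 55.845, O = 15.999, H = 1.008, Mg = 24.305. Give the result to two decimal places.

M((Mg₀.₈₂Fe₀.₁₈)CO₃) = 89.990 g/mol, so wt% Fe = 10.052/89.990 × 100 = 11.17%.
M(Fe₂Al₉Si₄O₂₃(OH)) = 851.852 g/mol, so wt% Fe = 111.690/851.852 × 100 = 13.11%.
11.17 − 13.11 = -1.94 pp.

-1.94 percentage points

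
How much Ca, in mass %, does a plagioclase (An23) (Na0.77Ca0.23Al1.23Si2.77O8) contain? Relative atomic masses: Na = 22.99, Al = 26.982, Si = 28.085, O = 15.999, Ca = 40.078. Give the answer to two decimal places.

3.47 mass %

Formula mass = 0.77*22.99 + 0.23*40.078 + 1.23*26.982 + 2.77*28.085 + 8*15.999 = 265.896 g/mol, of which 9.218 g is Ca.
So Ca makes up 9.218/265.896 = 0.0347 of the mass, i.e. 3.47%.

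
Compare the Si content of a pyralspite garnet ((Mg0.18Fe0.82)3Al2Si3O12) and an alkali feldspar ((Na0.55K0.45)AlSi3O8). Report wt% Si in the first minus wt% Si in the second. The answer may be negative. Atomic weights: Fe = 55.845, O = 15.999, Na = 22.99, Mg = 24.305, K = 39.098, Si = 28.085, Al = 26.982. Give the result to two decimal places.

First mineral: 84.255 g Si in 480.710 g formula = 17.53 wt% Si.
Second mineral: 84.255 g Si in 269.468 g formula = 31.27 wt% Si.
17.53% − 31.27% gives a difference of -13.74 percentage points.

-13.74 percentage points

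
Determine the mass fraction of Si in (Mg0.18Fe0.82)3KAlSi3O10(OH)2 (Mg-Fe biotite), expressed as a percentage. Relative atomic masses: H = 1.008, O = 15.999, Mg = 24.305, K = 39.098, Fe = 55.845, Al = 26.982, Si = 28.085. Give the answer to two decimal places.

17.03 wt%

M((Mg0.18Fe0.82)3KAlSi3O10(OH)2) = 494.842 g/mol.
Si contributes 3 × 28.085 = 84.255 g per mole.
84.255/494.842 = 0.1703 → 17.03%.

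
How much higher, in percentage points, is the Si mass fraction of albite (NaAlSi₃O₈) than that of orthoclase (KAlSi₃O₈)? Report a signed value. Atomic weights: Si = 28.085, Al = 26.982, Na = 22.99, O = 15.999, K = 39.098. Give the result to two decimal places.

1.86 percentage points

M(NaAlSi₃O₈) = 262.219 g/mol, so wt% Si = 84.255/262.219 × 100 = 32.13%.
M(KAlSi₃O₈) = 278.327 g/mol, so wt% Si = 84.255/278.327 × 100 = 30.27%.
32.13 − 30.27 = 1.86 pp.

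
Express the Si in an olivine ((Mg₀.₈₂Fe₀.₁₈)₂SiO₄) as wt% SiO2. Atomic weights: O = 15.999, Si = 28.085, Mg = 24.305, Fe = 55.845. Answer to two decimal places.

39.52 wt%

Molar mass of (Mg₀.₈₂Fe₀.₁₈)₂SiO₄ = 1.64×24.305 + 0.36×55.845 + 1×28.085 + 4×15.999 = 152.045 g/mol.
Each formula unit contains 1 Si, equivalent to 1/1 = 1.0000 mol SiO2.
M(SiO2) = 1×28.085 + 2×15.999 = 60.083 g/mol.
Mass of SiO2 per formula unit = 1.0000 × 60.083 = 60.083 g.
SiO2 wt% = 60.083 / 152.045 × 100 = 39.52%.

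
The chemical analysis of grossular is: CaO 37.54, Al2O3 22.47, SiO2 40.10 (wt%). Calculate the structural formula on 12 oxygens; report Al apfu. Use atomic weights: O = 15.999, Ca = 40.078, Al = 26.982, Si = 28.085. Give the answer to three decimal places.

CaO (M=56.077): mol = 0.66944; Ca = 0.66944, O = 0.66944.
Al2O3 (M=101.961): mol = 0.22038; Al = 0.44076, O = 0.66114.
SiO2 (M=60.083): mol = 0.66741; Si = 0.66741, O = 1.33482.
ΣO = 2.66540; factor = 12/ΣO = 4.50214.
Al apfu = 0.44076 × 4.50214 = 1.984.

1.984 Al apfu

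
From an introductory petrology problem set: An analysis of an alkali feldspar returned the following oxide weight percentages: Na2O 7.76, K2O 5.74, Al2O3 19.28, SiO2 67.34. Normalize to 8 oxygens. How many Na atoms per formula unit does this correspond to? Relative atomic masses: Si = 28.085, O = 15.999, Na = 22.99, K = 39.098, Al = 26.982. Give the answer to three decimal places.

Na2O: 7.76/61.979 = 0.12520 mol → 0.25040 mol Na, 0.12520 mol O.
K2O: 5.74/94.195 = 0.06094 mol → 0.12188 mol K, 0.06094 mol O.
Al2O3: 19.28/101.961 = 0.18909 mol → 0.37818 mol Al, 0.56727 mol O.
SiO2: 67.34/60.083 = 1.12078 mol → 1.12078 mol Si, 2.24156 mol O.
Total oxygen = 2.99497 mol. Normalization factor = 8/2.99497 = 2.67115.
Na per 8 O = 0.25040 × 2.67115 = 0.669.

0.669 Na apfu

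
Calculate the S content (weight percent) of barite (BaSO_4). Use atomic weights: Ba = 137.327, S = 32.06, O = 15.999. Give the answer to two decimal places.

Formula mass = 1×137.327 + 1×32.06 + 4×15.999 = 233.383 g/mol, of which 32.060 g is S.
So S makes up 32.060/233.383 = 0.1374 of the mass, i.e. 13.74%.

13.74 weight percent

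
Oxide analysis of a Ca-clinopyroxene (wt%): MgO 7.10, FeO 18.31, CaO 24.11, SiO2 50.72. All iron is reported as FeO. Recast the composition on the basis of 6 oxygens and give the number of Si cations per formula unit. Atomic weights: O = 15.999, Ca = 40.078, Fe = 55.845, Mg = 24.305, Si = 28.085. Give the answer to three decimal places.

7.10 wt% MgO ÷ 40.304 g/mol = 0.17616 mol, giving 0.17616 Mg and 0.17616 O.
18.31 wt% FeO ÷ 71.844 g/mol = 0.25486 mol, giving 0.25486 Fe and 0.25486 O.
24.11 wt% CaO ÷ 56.077 g/mol = 0.42994 mol, giving 0.42994 Ca and 0.42994 O.
50.72 wt% SiO2 ÷ 60.083 g/mol = 0.84417 mol, giving 0.84417 Si and 1.68834 O.
Oxygen sums to 2.54930; scaling by 6/2.54930 = 2.35359 puts the formula on 6 O.
Si: 0.84417 × 2.35359 = 1.987 atoms per formula unit.

1.987 Si apfu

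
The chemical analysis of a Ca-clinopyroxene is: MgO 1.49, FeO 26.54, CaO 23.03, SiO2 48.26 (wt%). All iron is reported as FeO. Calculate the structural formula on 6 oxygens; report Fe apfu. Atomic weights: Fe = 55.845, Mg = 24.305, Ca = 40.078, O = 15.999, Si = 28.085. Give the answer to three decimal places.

MgO: 1.49/40.304 = 0.03697 mol → 0.03697 mol Mg, 0.03697 mol O.
FeO: 26.54/71.844 = 0.36941 mol → 0.36941 mol Fe, 0.36941 mol O.
CaO: 23.03/56.077 = 0.41069 mol → 0.41069 mol Ca, 0.41069 mol O.
SiO2: 48.26/60.083 = 0.80322 mol → 0.80322 mol Si, 1.60644 mol O.
Total oxygen = 2.42351 mol. Normalization factor = 6/2.42351 = 2.47575.
Fe per 6 O = 0.36941 × 2.47575 = 0.915.

0.915 Fe apfu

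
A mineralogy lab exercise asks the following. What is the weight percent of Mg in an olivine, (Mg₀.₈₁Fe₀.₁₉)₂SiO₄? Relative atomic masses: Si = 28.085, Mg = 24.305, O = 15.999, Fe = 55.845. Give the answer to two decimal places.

25.79 weight percent

M((Mg₀.₈₁Fe₀.₁₉)₂SiO₄) = 152.676 g/mol.
Mg contributes 1.62 × 24.305 = 39.374 g per mole.
39.374/152.676 = 0.2579 → 25.79%.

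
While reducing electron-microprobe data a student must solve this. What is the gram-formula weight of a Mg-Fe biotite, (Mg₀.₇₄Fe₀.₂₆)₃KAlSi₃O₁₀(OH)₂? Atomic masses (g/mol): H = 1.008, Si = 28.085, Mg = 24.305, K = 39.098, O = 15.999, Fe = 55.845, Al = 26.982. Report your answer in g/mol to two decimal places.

The formula mass is the sum 2.22×24.305 + 0.78×55.845 + 1×39.098 + 1×26.982 + 3×28.085 + 12×15.999 + 2×1.008.

441.86 g/mol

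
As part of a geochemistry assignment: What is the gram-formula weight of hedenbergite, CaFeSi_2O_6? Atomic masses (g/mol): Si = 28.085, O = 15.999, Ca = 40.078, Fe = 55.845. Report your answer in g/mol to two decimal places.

M = 1·40.078 + 1·55.845 + 2·28.085 + 6·15.999

248.09 g/mol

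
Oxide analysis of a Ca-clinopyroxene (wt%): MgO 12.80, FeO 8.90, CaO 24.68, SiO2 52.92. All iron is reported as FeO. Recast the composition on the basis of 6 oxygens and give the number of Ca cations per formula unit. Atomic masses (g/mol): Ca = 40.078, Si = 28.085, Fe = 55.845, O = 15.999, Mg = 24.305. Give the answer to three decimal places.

12.80 wt% MgO ÷ 40.304 g/mol = 0.31759 mol, giving 0.31759 Mg and 0.31759 O.
8.90 wt% FeO ÷ 71.844 g/mol = 0.12388 mol, giving 0.12388 Fe and 0.12388 O.
24.68 wt% CaO ÷ 56.077 g/mol = 0.44011 mol, giving 0.44011 Ca and 0.44011 O.
52.92 wt% SiO2 ÷ 60.083 g/mol = 0.88078 mol, giving 0.88078 Si and 1.76156 O.
Oxygen sums to 2.64314; scaling by 6/2.64314 = 2.27003 puts the formula on 6 O.
Ca: 0.44011 × 2.27003 = 0.999 atoms per formula unit.

0.999 Ca apfu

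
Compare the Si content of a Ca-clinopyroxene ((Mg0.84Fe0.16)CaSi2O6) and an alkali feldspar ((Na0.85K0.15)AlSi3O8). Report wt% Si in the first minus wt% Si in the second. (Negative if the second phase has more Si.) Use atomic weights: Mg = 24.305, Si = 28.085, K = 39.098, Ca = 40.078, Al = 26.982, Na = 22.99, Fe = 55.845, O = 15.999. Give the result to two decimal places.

First mineral: 56.170 g Si in 221.593 g formula = 25.35 wt% Si.
Second mineral: 84.255 g Si in 264.635 g formula = 31.84 wt% Si.
25.35% − 31.84% gives a difference of -6.49 percentage points.

-6.49 percentage points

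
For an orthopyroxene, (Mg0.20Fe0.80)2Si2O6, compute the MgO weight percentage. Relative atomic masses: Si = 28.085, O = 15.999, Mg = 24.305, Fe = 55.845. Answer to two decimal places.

6.42 wt%

Formula mass = 251.238 g/mol.
0.40 Mg → 0.4000 mol MgO per formula unit; M(MgO) = 40.304, so MgO mass = 16.122 g.
16.122/251.238 × 100 = 6.42 wt%.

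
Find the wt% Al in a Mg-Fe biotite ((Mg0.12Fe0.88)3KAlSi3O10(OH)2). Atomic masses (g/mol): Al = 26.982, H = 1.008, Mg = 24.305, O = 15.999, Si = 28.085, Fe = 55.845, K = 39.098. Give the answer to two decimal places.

5.39 mass %

M((Mg0.12Fe0.88)3KAlSi3O10(OH)2) = 500.520 g/mol.
Al contributes 1 × 26.982 = 26.982 g per mole.
26.982/500.520 = 0.0539 → 5.39%.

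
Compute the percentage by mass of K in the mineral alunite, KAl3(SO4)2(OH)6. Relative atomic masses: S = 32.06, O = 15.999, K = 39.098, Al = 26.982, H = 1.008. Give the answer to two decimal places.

Molar mass of KAl3(SO4)2(OH)6: 1·39.098 + 3·26.982 + 2·32.06 + 14·15.999 + 6·1.008 = 414.198 g/mol.
Mass of K per formula unit: 1 × 39.098 = 39.098 g.
Weight fraction K = 39.098 / 414.198 = 0.0944.

9.44 wt%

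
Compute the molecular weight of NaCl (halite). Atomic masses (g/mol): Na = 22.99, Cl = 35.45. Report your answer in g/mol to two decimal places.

M = 1×22.99 + 1×35.45

58.44 g/mol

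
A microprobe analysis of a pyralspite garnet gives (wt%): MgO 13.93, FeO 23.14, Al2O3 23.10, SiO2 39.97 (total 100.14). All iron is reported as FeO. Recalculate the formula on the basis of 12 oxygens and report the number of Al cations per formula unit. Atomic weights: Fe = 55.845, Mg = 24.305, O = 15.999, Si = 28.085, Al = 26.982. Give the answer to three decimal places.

MgO (M=40.304): mol = 0.34562; Mg = 0.34562, O = 0.34562.
FeO (M=71.844): mol = 0.32209; Fe = 0.32209, O = 0.32209.
Al2O3 (M=101.961): mol = 0.22656; Al = 0.45312, O = 0.67968.
SiO2 (M=60.083): mol = 0.66525; Si = 0.66525, O = 1.33050.
ΣO = 2.67789; factor = 12/ΣO = 4.48114.
Al apfu = 0.45312 × 4.48114 = 2.030.

2.030 Al apfu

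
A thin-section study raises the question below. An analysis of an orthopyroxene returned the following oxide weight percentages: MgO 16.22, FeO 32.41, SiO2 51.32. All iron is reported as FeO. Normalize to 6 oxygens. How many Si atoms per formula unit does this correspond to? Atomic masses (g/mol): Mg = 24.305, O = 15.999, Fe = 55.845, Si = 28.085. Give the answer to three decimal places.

MgO (M=40.304): mol = 0.40244; Mg = 0.40244, O = 0.40244.
FeO (M=71.844): mol = 0.45112; Fe = 0.45112, O = 0.45112.
SiO2 (M=60.083): mol = 0.85415; Si = 0.85415, O = 1.70830.
ΣO = 2.56186; factor = 6/ΣO = 2.34205.
Si apfu = 0.85415 × 2.34205 = 2.000.

2.000 Si apfu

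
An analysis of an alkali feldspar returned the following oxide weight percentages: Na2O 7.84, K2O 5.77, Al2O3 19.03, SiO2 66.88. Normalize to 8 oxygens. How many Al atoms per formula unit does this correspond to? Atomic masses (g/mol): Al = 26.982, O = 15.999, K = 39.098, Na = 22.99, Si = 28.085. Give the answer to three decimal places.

7.84 wt% Na2O ÷ 61.979 g/mol = 0.12649 mol, giving 0.25298 Na and 0.12649 O.
5.77 wt% K2O ÷ 94.195 g/mol = 0.06126 mol, giving 0.12252 K and 0.06126 O.
19.03 wt% Al2O3 ÷ 101.961 g/mol = 0.18664 mol, giving 0.37328 Al and 0.55992 O.
66.88 wt% SiO2 ÷ 60.083 g/mol = 1.11313 mol, giving 1.11313 Si and 2.22626 O.
Oxygen sums to 2.97393; scaling by 8/2.97393 = 2.69004 puts the formula on 8 O.
Al: 0.37328 × 2.69004 = 1.004 atoms per formula unit.

1.004 Al apfu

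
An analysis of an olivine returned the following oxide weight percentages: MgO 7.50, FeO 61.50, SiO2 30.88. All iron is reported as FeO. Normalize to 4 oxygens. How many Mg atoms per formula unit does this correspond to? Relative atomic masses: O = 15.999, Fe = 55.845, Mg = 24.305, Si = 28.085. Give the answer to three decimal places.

0.360 Mg apfu

MgO: 7.50/40.304 = 0.18609 mol → 0.18609 mol Mg, 0.18609 mol O.
FeO: 61.50/71.844 = 0.85602 mol → 0.85602 mol Fe, 0.85602 mol O.
SiO2: 30.88/60.083 = 0.51396 mol → 0.51396 mol Si, 1.02792 mol O.
Total oxygen = 2.07003 mol. Normalization factor = 4/2.07003 = 1.93234.
Mg per 4 O = 0.18609 × 1.93234 = 0.360.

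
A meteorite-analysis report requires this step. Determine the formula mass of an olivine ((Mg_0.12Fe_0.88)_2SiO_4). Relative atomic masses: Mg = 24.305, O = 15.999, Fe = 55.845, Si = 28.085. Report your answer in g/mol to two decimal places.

196.20 g/mol

Mg: 0.24 × 24.305 = 5.8332
Fe: 1.76 × 55.845 = 98.2872
Si: 1 × 28.085 = 28.0850
O: 4 × 15.999 = 63.9960
Summing the contributions gives the formula mass.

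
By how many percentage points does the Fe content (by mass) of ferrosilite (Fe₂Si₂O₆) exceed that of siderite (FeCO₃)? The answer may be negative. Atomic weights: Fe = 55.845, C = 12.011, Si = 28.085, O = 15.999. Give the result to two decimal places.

-5.87 percentage points

Fe in Fe₂Si₂O₆: molar mass 263.854 g/mol; 2×55.845 = 111.690 g → 42.33 wt%.
Fe in FeCO₃: molar mass 115.853 g/mol; 1×55.845 = 55.845 g → 48.20 wt%.
Difference = 42.33 − 48.20 = -5.87 percentage points.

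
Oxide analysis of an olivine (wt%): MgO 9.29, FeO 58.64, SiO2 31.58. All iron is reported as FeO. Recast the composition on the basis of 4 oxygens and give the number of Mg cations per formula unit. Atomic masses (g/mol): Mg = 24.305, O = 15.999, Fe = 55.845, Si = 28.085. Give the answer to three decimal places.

0.439 Mg apfu

MgO (M=40.304): mol = 0.23050; Mg = 0.23050, O = 0.23050.
FeO (M=71.844): mol = 0.81621; Fe = 0.81621, O = 0.81621.
SiO2 (M=60.083): mol = 0.52561; Si = 0.52561, O = 1.05122.
ΣO = 2.09793; factor = 4/ΣO = 1.90664.
Mg apfu = 0.23050 × 1.90664 = 0.439.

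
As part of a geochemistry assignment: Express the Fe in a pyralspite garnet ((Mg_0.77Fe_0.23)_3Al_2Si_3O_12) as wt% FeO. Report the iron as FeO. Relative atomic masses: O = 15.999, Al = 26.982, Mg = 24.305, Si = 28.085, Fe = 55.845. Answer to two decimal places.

11.67 wt%

M((Mg_0.77Fe_0.23)_3Al_2Si_3O_12) = 424.885 g/mol; M(FeO) = 71.844 g/mol.
Moles FeO per formula unit = 0.69 Fe ÷ 1 = 0.6900.
FeO fraction = (0.6900 × 71.844) / 424.885 = 49.572/424.885 = 0.1167.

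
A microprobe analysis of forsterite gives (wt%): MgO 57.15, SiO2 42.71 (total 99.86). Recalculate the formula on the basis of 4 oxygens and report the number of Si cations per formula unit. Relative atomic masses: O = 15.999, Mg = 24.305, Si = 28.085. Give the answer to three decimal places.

1.001 Si apfu

57.15 wt% MgO ÷ 40.304 g/mol = 1.41797 mol, giving 1.41797 Mg and 1.41797 O.
42.71 wt% SiO2 ÷ 60.083 g/mol = 0.71085 mol, giving 0.71085 Si and 1.42170 O.
Oxygen sums to 2.83967; scaling by 4/2.83967 = 1.40861 puts the formula on 4 O.
Si: 0.71085 × 1.40861 = 1.001 atoms per formula unit.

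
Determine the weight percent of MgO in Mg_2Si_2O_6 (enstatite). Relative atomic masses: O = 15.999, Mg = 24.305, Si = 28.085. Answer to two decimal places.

Molar mass of Mg_2Si_2O_6 = 2×24.305 + 2×28.085 + 6×15.999 = 200.774 g/mol.
Each formula unit contains 2 Mg, equivalent to 2/1 = 2.0000 mol MgO.
M(MgO) = 1×24.305 + 1×15.999 = 40.304 g/mol.
Mass of MgO per formula unit = 2.0000 × 40.304 = 80.608 g.
MgO wt% = 80.608 / 200.774 × 100 = 40.15%.

40.15 wt%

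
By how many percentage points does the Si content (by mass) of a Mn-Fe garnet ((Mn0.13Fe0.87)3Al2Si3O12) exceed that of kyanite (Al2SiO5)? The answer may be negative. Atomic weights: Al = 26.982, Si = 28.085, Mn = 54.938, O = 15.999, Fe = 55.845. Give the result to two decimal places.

-0.39 percentage points

First mineral: 84.255 g Si in 497.388 g formula = 16.94 wt% Si.
Second mineral: 28.085 g Si in 162.044 g formula = 17.33 wt% Si.
16.94% − 17.33% gives a difference of -0.39 percentage points.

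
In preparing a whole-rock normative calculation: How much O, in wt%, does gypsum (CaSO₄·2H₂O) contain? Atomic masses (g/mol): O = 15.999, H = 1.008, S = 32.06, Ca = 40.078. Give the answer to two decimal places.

Molar mass of CaSO₄·2H₂O: 1·40.078 + 1·32.06 + 6·15.999 + 4·1.008 = 172.164 g/mol.
Mass of O per formula unit: 6 × 15.999 = 95.994 g.
Weight fraction O = 95.994 / 172.164 = 0.5576.

55.76 wt%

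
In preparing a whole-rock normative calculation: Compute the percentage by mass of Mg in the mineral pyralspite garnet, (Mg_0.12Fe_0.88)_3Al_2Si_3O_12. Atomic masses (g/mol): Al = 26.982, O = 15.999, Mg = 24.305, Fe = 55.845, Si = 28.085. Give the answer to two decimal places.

1.80 mass %

M((Mg_0.12Fe_0.88)_3Al_2Si_3O_12) = 486.388 g/mol.
Mg contributes 0.36 × 24.305 = 8.750 g per mole.
8.750/486.388 = 0.0180 → 1.80%.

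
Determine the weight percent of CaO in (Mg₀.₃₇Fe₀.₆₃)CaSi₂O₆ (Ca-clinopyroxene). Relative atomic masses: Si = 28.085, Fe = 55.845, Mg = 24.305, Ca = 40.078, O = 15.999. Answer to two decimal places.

M((Mg₀.₃₇Fe₀.₆₃)CaSi₂O₆) = 236.417 g/mol; M(CaO) = 56.077 g/mol.
Moles CaO per formula unit = 1 Ca ÷ 1 = 1.0000.
CaO fraction = (1.0000 × 56.077) / 236.417 = 56.077/236.417 = 0.2372.

23.72 wt%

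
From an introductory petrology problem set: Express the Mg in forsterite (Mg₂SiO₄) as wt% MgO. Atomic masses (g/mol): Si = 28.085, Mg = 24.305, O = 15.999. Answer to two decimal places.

M(Mg₂SiO₄) = 140.691 g/mol; M(MgO) = 40.304 g/mol.
Moles MgO per formula unit = 2 Mg ÷ 1 = 2.0000.
MgO fraction = (2.0000 × 40.304) / 140.691 = 80.608/140.691 = 0.5729.

57.29 wt%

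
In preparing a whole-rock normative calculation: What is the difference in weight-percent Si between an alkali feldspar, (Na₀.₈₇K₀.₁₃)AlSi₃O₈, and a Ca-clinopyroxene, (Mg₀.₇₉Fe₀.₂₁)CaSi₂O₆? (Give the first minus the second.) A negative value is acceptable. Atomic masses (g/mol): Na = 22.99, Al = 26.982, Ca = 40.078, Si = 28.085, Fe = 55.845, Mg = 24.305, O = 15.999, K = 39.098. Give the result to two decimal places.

M((Na₀.₈₇K₀.₁₃)AlSi₃O₈) = 264.313 g/mol, so wt% Si = 84.255/264.313 × 100 = 31.88%.
M((Mg₀.₇₉Fe₀.₂₁)CaSi₂O₆) = 223.170 g/mol, so wt% Si = 56.170/223.170 × 100 = 25.17%.
31.88 − 25.17 = 6.71 pp.

6.71 percentage points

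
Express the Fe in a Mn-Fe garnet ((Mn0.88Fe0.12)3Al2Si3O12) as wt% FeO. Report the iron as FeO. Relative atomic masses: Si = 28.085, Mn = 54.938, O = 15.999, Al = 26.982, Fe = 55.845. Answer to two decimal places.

Molar mass of (Mn0.88Fe0.12)3Al2Si3O12 = 2.64·54.938 + 0.36·55.845 + 2·26.982 + 3·28.085 + 12·15.999 = 495.348 g/mol.
Each formula unit contains 0.36 Fe, equivalent to 0.36/1 = 0.3600 mol FeO.
M(FeO) = 1×55.845 + 1×15.999 = 71.844 g/mol.
Mass of FeO per formula unit = 0.3600 × 71.844 = 25.864 g.
FeO wt% = 25.864 / 495.348 × 100 = 5.22%.

5.22 wt%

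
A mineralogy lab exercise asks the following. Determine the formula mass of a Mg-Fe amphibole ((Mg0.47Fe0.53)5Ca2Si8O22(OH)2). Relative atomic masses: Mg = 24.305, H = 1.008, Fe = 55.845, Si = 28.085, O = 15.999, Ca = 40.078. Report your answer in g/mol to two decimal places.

M = 2.35×24.305 + 2.65×55.845 + 2×40.078 + 8×28.085 + 24×15.999 + 2×1.008

895.93 g/mol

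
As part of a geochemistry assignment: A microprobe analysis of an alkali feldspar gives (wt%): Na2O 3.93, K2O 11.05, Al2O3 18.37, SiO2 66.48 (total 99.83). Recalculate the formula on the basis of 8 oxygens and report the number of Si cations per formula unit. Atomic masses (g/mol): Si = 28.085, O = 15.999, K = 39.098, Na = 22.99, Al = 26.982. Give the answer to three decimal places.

3.017 Si apfu

Na2O: 3.93/61.979 = 0.06341 mol → 0.12682 mol Na, 0.06341 mol O.
K2O: 11.05/94.195 = 0.11731 mol → 0.23462 mol K, 0.11731 mol O.
Al2O3: 18.37/101.961 = 0.18017 mol → 0.36034 mol Al, 0.54051 mol O.
SiO2: 66.48/60.083 = 1.10647 mol → 1.10647 mol Si, 2.21294 mol O.
Total oxygen = 2.93417 mol. Normalization factor = 8/2.93417 = 2.72650.
Si per 8 O = 1.10647 × 2.72650 = 3.017.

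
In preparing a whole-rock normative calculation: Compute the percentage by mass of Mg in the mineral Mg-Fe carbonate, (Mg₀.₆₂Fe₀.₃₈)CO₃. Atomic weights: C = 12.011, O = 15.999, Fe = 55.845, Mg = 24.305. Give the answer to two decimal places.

15.65 weight percent

M((Mg₀.₆₂Fe₀.₃₈)CO₃) = 96.298 g/mol.
Mg contributes 0.62 × 24.305 = 15.069 g per mole.
15.069/96.298 = 0.1565 → 15.65%.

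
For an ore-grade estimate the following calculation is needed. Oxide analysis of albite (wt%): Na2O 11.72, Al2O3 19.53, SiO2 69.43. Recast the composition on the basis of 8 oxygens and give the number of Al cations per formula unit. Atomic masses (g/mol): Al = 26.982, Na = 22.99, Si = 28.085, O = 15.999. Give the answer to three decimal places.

Na2O: 11.72/61.979 = 0.18910 mol → 0.37820 mol Na, 0.18910 mol O.
Al2O3: 19.53/101.961 = 0.19154 mol → 0.38308 mol Al, 0.57462 mol O.
SiO2: 69.43/60.083 = 1.15557 mol → 1.15557 mol Si, 2.31114 mol O.
Total oxygen = 3.07486 mol. Normalization factor = 8/3.07486 = 2.60174.
Al per 8 O = 0.38308 × 2.60174 = 0.997.

0.997 Al apfu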